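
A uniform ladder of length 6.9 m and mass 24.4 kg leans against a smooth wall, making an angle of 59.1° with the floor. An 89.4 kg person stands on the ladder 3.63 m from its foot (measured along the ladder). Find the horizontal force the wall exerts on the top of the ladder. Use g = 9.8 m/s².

N_wall ≈ 347 N

Choose the foot of the ladder as the axis so the floor normal and friction both act there and drop out.
Ladder weight 24.4×9.8 = 239.1 N acts at 3.45 m along the ladder; its horizontal arm is 3.45·cos59.1° = 1.772 m → τ = 423.7 N·m clockwise.
Person: 89.4×9.8 = 876.1 N at 3.63 m → arm 1.864 m → τ = 1633 N·m clockwise.
Wall normal N acts horizontally at the top; its moment arm is the height L sinθ = 6.9·sin59.1° = 5.921 m, counterclockwise.
Setting net torque to zero: N × 5.921 = 2057 → N = 347 N.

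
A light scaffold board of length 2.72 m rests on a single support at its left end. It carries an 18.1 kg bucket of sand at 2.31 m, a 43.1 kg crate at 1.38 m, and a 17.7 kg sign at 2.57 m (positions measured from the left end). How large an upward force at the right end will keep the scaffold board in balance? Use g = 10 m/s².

Choose the left end as the axis so the unknown pivot reaction has zero arm there.
Bucket of sand: 18.1 × 10 = 181 N down at 2.31 m → arm 2.31 m, τ = 181 × 2.31 = 418.1 N·m clockwise.
Crate: 43.1 × 10 = 431 N down at 1.38 m → arm 1.38 m, τ = 431 × 1.38 = 594.8 N·m clockwise.
Sign: 17.7 × 10 = 177 N down at 2.57 m → arm 2.57 m, τ = 177 × 2.57 = 454.9 N·m clockwise.
Net moment of the loads = 1468 N·m clockwise.
The upward force F acts at the right end, arm 2.72 m, giving F × 2.72 counterclockwise.
For rotational equilibrium, F × 2.72 = 1468, so F = 1468 / 2.72 = 540 N.

F ≈ 540 N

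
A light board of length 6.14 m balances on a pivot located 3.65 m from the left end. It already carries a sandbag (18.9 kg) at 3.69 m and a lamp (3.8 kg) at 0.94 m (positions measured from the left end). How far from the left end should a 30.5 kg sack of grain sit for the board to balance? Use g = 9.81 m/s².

Take moments about the pivot (at 3.65 m from the left end).
Sandbag: 18.9 × 9.81 = 185.4 N down at 3.69 m → arm 0.04 m, τ = 185.4 × 0.04 = 7.416 N·m clockwise.
Lamp: 3.8 × 9.81 = 37.28 N down at 0.94 m → arm 2.71 m, τ = 37.28 × 2.71 = 101 N·m counterclockwise.
Net moment of existing loads = 93.58 N·m counterclockwise.
The sack of grain weighs 30.5 × 9.81 = 299.2 N and must supply an equal clockwise moment, so its lever arm about the pivot is 93.58 / 299.2 = 0.313 m.
That puts it at 3.65 + 0.313 = 3.96 m from the left end.

x ≈ 3.96 m from the left end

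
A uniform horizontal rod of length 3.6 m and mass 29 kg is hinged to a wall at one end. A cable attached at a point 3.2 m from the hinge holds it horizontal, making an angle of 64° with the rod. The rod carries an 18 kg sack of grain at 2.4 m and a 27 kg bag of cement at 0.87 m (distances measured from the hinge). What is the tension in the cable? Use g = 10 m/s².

T ≈ 413 N

Sum moments about the hinge (the unknown hinge reaction has zero arm there).
Beam weight: 29 × 10 = 290 N down at 1.8 m → arm 1.8 m, τ = 290 × 1.8 = 522 N·m clockwise.
Sack of grain: 18 × 10 = 180 N down at 2.4 m → arm 2.4 m, τ = 180 × 2.4 = 432 N·m clockwise.
Bag of cement: 27 × 10 = 270 N down at 0.87 m → arm 0.87 m, τ = 270 × 0.87 = 234.9 N·m clockwise.
Total clockwise load moment = 1189 N·m.
The cable tension T acts at 3.2 m; only its component perpendicular to the rod, T sinθ, produces torque. sin 64° = 0.8988.
Setting net torque to zero: T × 3.2 × 0.8988 = 1189 → T = 1189 / 2.876 = 413 N.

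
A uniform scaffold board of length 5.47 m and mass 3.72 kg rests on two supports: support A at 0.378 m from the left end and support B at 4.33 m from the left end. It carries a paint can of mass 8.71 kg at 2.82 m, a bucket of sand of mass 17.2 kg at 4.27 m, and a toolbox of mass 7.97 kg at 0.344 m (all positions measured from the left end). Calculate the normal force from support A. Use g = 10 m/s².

Sum moments about support B (its reaction then has zero moment arm).
Beam weight: 3.72 × 10 = 37.2 N down at 2.735 m → arm 1.595 m, τ = 37.2 × 1.595 = 59.33 N·m counterclockwise.
Paint can: 8.71 × 10 = 87.1 N down at 2.82 m → arm 1.51 m, τ = 87.1 × 1.51 = 131.5 N·m counterclockwise.
Bucket of sand: 17.2 × 10 = 172 N down at 4.27 m → arm 0.06 m, τ = 172 × 0.06 = 10.32 N·m counterclockwise.
Toolbox: 7.97 × 10 = 79.7 N down at 0.344 m → arm 3.986 m, τ = 79.7 × 3.986 = 317.7 N·m counterclockwise.
Net load moment about support B = 518.8 N·m counterclockwise.
Reaction R at support A is upward at 0.378 m, arm 3.952 m → moment R × 3.952 clockwise.
For rotational equilibrium, R × 3.952 = 518.8, so R = 131 N.

R_A ≈ 131 N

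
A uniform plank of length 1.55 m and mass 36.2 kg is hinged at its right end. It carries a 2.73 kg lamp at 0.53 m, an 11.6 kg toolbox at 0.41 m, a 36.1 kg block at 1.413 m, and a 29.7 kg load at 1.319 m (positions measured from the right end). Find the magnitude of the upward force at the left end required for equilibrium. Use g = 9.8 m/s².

F ≈ 787 N

About the right end:
Beam weight: 36.2 × 9.8 = 354.8 N down at 0.775 m → arm 0.775 m, τ = 354.8 × 0.775 = 275 N·m counterclockwise.
Lamp: 2.73 × 9.8 = 26.75 N down at 0.53 m → arm 0.53 m, τ = 26.75 × 0.53 = 14.18 N·m counterclockwise.
Toolbox: 11.6 × 9.8 = 113.7 N down at 0.41 m → arm 0.41 m, τ = 113.7 × 0.41 = 46.62 N·m counterclockwise.
Block: 36.1 × 9.8 = 353.8 N down at 1.413 m → arm 1.413 m, τ = 353.8 × 1.413 = 499.9 N·m counterclockwise.
Load: 29.7 × 9.8 = 291.1 N down at 1.319 m → arm 1.319 m, τ = 291.1 × 1.319 = 384 N·m counterclockwise.
Net moment of the loads = 1220 N·m counterclockwise.
The upward force F acts at the left end, arm 1.55 m, giving F × 1.55 clockwise.
For rotational equilibrium, F × 1.55 = 1220, so F = 1220 / 1.55 = 787 N.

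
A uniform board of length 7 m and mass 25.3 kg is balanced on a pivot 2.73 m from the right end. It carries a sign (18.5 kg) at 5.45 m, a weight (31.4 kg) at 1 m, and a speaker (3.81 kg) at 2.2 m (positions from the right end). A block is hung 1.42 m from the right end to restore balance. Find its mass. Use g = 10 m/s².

Sum moments about the pivot (at 2.73 m from the right end) (the support reaction has zero arm there).
Beam weight: 25.3 × 10 = 253 N down at 3.5 m → arm 0.77 m, τ = 253 × 0.77 = 194.8 N·m counterclockwise.
Sign: 18.5 × 10 = 185 N down at 5.45 m → arm 2.72 m, τ = 185 × 2.72 = 503.2 N·m counterclockwise.
Weight: 31.4 × 10 = 314 N down at 1 m → arm 1.73 m, τ = 314 × 1.73 = 543.2 N·m clockwise.
Speaker: 3.81 × 10 = 38.1 N down at 2.2 m → arm 0.53 m, τ = 38.1 × 0.53 = 20.19 N·m clockwise.
Net moment of known loads = 134.6 N·m counterclockwise.
An unknown mass m at 1.42 m has arm 1.31 m; its moment is m·g·1.31 clockwise.
Balancing moments: m × 10 × 1.31 = 134.6, giving m = 134.6 / (10 × 1.31) = 10.3 kg.

m ≈ 10.3 kg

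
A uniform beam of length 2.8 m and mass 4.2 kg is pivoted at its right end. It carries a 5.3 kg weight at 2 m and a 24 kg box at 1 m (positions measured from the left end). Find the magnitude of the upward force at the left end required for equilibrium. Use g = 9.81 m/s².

Choose the right end as the axis so the unknown pivot reaction has zero arm there.
Beam weight: 4.2 × 9.81 = 41.2 N down at 1.4 m → arm 1.4 m, τ = 41.2 × 1.4 = 57.68 N·m counterclockwise.
Weight: 5.3 × 9.81 = 51.99 N down at 2 m → arm 0.8 m, τ = 51.99 × 0.8 = 41.59 N·m counterclockwise.
Box: 24 × 9.81 = 235.4 N down at 1 m → arm 1.8 m, τ = 235.4 × 1.8 = 423.7 N·m counterclockwise.
Net moment of the loads = 523 N·m counterclockwise.
The upward force F acts at the left end, arm 2.8 m, giving F × 2.8 clockwise.
For rotational equilibrium, F × 2.8 = 523, so F = 523 / 2.8 = 187 N.

F ≈ 187 N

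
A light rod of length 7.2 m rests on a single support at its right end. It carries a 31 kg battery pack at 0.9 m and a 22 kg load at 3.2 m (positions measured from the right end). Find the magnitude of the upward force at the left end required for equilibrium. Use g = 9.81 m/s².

Take moments about the right end.
Battery pack: 31 × 9.81 = 304.1 N down at 0.9 m → arm 0.9 m, τ = 304.1 × 0.9 = 273.7 N·m counterclockwise.
Load: 22 × 9.81 = 215.8 N down at 3.2 m → arm 3.2 m, τ = 215.8 × 3.2 = 690.6 N·m counterclockwise.
Net moment of the loads = 964.3 N·m counterclockwise.
The upward force F acts at the left end, arm 7.2 m, giving F × 7.2 clockwise.
Στ = 0 ⇒ F × 7.2 = 964.3 ⇒ F = 964.3 / 7.2 = 134 N.

F ≈ 134 N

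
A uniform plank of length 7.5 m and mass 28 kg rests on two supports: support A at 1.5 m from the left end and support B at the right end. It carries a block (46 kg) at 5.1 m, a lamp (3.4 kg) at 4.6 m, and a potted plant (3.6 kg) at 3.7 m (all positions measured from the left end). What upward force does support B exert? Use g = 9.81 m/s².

Sum moments about support A (its reaction then has zero moment arm).
Beam weight: 28 × 9.81 = 274.7 N down at 3.75 m → arm 2.25 m, τ = 274.7 × 2.25 = 618.1 N·m clockwise.
Block: 46 × 9.81 = 451.3 N down at 5.1 m → arm 3.6 m, τ = 451.3 × 3.6 = 1625 N·m clockwise.
Lamp: 3.4 × 9.81 = 33.35 N down at 4.6 m → arm 3.1 m, τ = 33.35 × 3.1 = 103.4 N·m clockwise.
Potted plant: 3.6 × 9.81 = 35.32 N down at 3.7 m → arm 2.2 m, τ = 35.32 × 2.2 = 77.7 N·m clockwise.
Net load moment about support A = 2424 N·m clockwise.
Reaction R at support B is upward at 7.5 m, arm 6 m → moment R × 6 counterclockwise.
Στ = 0 ⇒ R × 6 = 2424 ⇒ R = 404 N.

R_B ≈ 404 N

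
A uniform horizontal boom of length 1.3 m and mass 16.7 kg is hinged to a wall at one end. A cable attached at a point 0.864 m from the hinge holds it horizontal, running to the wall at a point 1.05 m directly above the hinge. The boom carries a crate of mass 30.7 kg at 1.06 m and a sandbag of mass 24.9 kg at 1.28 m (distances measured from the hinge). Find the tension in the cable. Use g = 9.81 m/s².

T ≈ 1110 N

Choose the hinge as the axis so the unknown hinge reaction has zero arm there.
Beam weight: 16.7 × 9.81 = 163.8 N down at 0.65 m → arm 0.65 m, τ = 163.8 × 0.65 = 106.5 N·m clockwise.
Crate: 30.7 × 9.81 = 301.2 N down at 1.06 m → arm 1.06 m, τ = 301.2 × 1.06 = 319.3 N·m clockwise.
Sandbag: 24.9 × 9.81 = 244.3 N down at 1.28 m → arm 1.28 m, τ = 244.3 × 1.28 = 312.7 N·m clockwise.
Total clockwise load moment = 738.5 N·m.
The cable tension T acts at 0.864 m; only its component perpendicular to the boom, T sinθ, produces torque. sinθ = h/√(h²+d²) = 1.05/√(1.05²+0.864²) = 0.7722.
Setting net torque to zero: T × 0.864 × 0.7722 = 738.5 → T = 738.5 / 0.6672 = 1110 N.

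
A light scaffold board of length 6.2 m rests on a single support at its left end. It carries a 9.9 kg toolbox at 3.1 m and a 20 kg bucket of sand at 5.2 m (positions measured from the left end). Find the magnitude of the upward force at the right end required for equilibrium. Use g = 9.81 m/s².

Sum moments about the left end (the unknown pivot reaction has zero arm there).
Toolbox: 9.9 × 9.81 = 97.12 N down at 3.1 m → arm 3.1 m, τ = 97.12 × 3.1 = 301.1 N·m clockwise.
Bucket of sand: 20 × 9.81 = 196.2 N down at 5.2 m → arm 5.2 m, τ = 196.2 × 5.2 = 1020 N·m clockwise.
Net moment of the loads = 1321 N·m clockwise.
The upward force F acts at the right end, arm 6.2 m, giving F × 6.2 counterclockwise.
Στ = 0 ⇒ F × 6.2 = 1321 ⇒ F = 1321 / 6.2 = 213 N.

F ≈ 213 N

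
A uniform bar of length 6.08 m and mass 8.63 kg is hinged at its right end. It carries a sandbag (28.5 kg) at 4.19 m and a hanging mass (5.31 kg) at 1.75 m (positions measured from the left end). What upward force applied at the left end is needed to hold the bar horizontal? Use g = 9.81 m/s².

About the right end:
Beam weight: 8.63 × 9.81 = 84.66 N down at 3.04 m → arm 3.04 m, τ = 84.66 × 3.04 = 257.4 N·m counterclockwise.
Sandbag: 28.5 × 9.81 = 279.6 N down at 4.19 m → arm 1.89 m, τ = 279.6 × 1.89 = 528.4 N·m counterclockwise.
Hanging mass: 5.31 × 9.81 = 52.09 N down at 1.75 m → arm 4.33 m, τ = 52.09 × 4.33 = 225.5 N·m counterclockwise.
Net moment of the loads = 1011 N·m counterclockwise.
The upward force F acts at the left end, arm 6.08 m, giving F × 6.08 clockwise.
Balancing moments: F × 6.08 = 1011, giving F = 1011 / 6.08 = 166 N.

F ≈ 166 N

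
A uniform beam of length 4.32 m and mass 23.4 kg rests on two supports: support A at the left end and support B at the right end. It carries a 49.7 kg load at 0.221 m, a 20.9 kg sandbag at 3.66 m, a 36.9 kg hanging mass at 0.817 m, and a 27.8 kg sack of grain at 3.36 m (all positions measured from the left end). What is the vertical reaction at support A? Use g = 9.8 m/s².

R_A ≈ 962 N

Take moments about support B.
Beam weight: 23.4 × 9.8 = 229.3 N down at 2.16 m → arm 2.16 m, τ = 229.3 × 2.16 = 495.3 N·m counterclockwise.
Load: 49.7 × 9.8 = 487.1 N down at 0.221 m → arm 4.099 m, τ = 487.1 × 4.099 = 1997 N·m counterclockwise.
Sandbag: 20.9 × 9.8 = 204.8 N down at 3.66 m → arm 0.66 m, τ = 204.8 × 0.66 = 135.2 N·m counterclockwise.
Hanging mass: 36.9 × 9.8 = 361.6 N down at 0.817 m → arm 3.503 m, τ = 361.6 × 3.503 = 1267 N·m counterclockwise.
Sack of grain: 27.8 × 9.8 = 272.4 N down at 3.36 m → arm 0.96 m, τ = 272.4 × 0.96 = 261.5 N·m counterclockwise.
Net load moment about support B = 4156 N·m counterclockwise.
Reaction R at support A is upward at 0 m, arm 4.32 m → moment R × 4.32 clockwise.
Setting net torque to zero: R × 4.32 = 4156 → R = 962 N.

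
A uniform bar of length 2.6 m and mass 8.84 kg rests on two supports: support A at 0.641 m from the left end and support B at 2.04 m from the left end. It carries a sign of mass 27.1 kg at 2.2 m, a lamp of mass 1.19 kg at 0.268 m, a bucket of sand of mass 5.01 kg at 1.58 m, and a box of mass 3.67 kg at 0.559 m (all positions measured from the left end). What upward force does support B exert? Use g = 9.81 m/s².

R_B ≈ 365 N

Choose support A as the axis so its reaction then has zero moment arm.
Beam weight: 8.84 × 9.81 = 86.72 N down at 1.3 m → arm 0.659 m, τ = 86.72 × 0.659 = 57.15 N·m clockwise.
Sign: 27.1 × 9.81 = 265.9 N down at 2.2 m → arm 1.559 m, τ = 265.9 × 1.559 = 414.5 N·m clockwise.
Lamp: 1.19 × 9.81 = 11.67 N down at 0.268 m → arm 0.373 m, τ = 11.67 × 0.373 = 4.353 N·m counterclockwise.
Bucket of sand: 5.01 × 9.81 = 49.15 N down at 1.58 m → arm 0.939 m, τ = 49.15 × 0.939 = 46.15 N·m clockwise.
Box: 3.67 × 9.81 = 36 N down at 0.559 m → arm 0.082 m, τ = 36 × 0.082 = 2.952 N·m counterclockwise.
Net load moment about support A = 510.5 N·m clockwise.
Reaction R at support B is upward at 2.04 m, arm 1.399 m → moment R × 1.399 counterclockwise.
Setting net torque to zero: R × 1.399 = 510.5 → R = 365 N.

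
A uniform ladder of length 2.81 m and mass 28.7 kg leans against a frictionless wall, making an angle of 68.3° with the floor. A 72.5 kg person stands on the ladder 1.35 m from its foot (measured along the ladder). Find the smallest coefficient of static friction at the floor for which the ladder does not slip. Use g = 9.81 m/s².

About the foot of the ladder:
Ladder weight 28.7×9.81 = 281.5 N acts at 1.405 m along the ladder; its horizontal arm is 1.405·cos68.3° = 0.5195 m → τ = 146.2 N·m clockwise.
Person: 72.5×9.81 = 711.2 N at 1.35 m → arm 0.4992 m → τ = 355 N·m clockwise.
Wall normal N acts horizontally at the top; its moment arm is the height L sinθ = 2.81·sin68.3° = 2.611 m, counterclockwise.
Balancing moments: N × 2.611 = 501.2, giving N = 192 N.
ΣFx = 0 ⇒ f = N_wall = 192 N. ΣFy = 0 ⇒ N_floor = 992.7 N.
μ_min = f / N_floor = 192 / 992.7 = 0.193.

μ_min ≈ 0.193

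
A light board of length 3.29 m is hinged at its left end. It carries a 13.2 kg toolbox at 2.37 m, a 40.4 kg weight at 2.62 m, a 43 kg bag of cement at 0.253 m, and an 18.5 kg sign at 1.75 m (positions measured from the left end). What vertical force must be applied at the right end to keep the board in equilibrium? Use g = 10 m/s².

F ≈ 548 N

Choose the left end as the axis so the unknown pivot reaction has zero arm there.
Toolbox: 13.2 × 10 = 132 N down at 2.37 m → arm 2.37 m, τ = 132 × 2.37 = 312.8 N·m clockwise.
Weight: 40.4 × 10 = 404 N down at 2.62 m → arm 2.62 m, τ = 404 × 2.62 = 1058 N·m clockwise.
Bag of cement: 43 × 10 = 430 N down at 0.253 m → arm 0.253 m, τ = 430 × 0.253 = 108.8 N·m clockwise.
Sign: 18.5 × 10 = 185 N down at 1.75 m → arm 1.75 m, τ = 185 × 1.75 = 323.8 N·m clockwise.
Net moment of the loads = 1803 N·m clockwise.
The upward force F acts at the right end, arm 3.29 m, giving F × 3.29 counterclockwise.
Setting net torque to zero: F × 3.29 = 1803 → F = 1803 / 3.29 = 548 N.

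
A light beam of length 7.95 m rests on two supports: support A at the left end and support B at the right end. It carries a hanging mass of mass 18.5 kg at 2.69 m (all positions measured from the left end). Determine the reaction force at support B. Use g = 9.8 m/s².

Take moments about support A.
Hanging mass: 18.5 × 9.8 = 181.3 N down at 2.69 m → arm 2.69 m, τ = 181.3 × 2.69 = 487.7 N·m clockwise.
Net load moment about support A = 487.7 N·m clockwise.
Reaction R at support B is upward at 7.95 m, arm 7.95 m → moment R × 7.95 counterclockwise.
For rotational equilibrium, R × 7.95 = 487.7, so R = 61.3 N.

R_B ≈ 61.3 N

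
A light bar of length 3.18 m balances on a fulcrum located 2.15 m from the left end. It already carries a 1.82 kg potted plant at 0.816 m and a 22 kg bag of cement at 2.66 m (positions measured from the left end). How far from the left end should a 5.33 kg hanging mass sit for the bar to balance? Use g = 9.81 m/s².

Choose the fulcrum (at 2.15 m from the left end) as the axis so the support reaction has zero arm there.
Potted plant: 1.82 × 9.81 = 17.85 N down at 0.816 m → arm 1.334 m, τ = 17.85 × 1.334 = 23.81 N·m counterclockwise.
Bag of cement: 22 × 9.81 = 215.8 N down at 2.66 m → arm 0.51 m, τ = 215.8 × 0.51 = 110.1 N·m clockwise.
Net moment of existing loads = 86.29 N·m clockwise.
The hanging mass weighs 5.33 × 9.81 = 52.29 N and must supply an equal counterclockwise moment, so its lever arm about the fulcrum is 86.29 / 52.29 = 1.65 m.
That puts it at 2.15 − 1.65 = 0.5 m from the left end.

x ≈ 0.5 m from the left end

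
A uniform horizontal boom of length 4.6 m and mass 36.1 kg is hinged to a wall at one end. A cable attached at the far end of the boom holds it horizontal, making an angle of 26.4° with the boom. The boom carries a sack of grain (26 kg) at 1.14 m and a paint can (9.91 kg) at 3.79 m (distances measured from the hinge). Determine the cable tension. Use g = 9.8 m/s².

T ≈ 720 N

Choose the hinge as the axis so the unknown hinge reaction has zero arm there.
Beam weight: 36.1 × 9.8 = 353.8 N down at 2.3 m → arm 2.3 m, τ = 353.8 × 2.3 = 813.7 N·m clockwise.
Sack of grain: 26 × 9.8 = 254.8 N down at 1.14 m → arm 1.14 m, τ = 254.8 × 1.14 = 290.5 N·m clockwise.
Paint can: 9.91 × 9.8 = 97.12 N down at 3.79 m → arm 3.79 m, τ = 97.12 × 3.79 = 368.1 N·m clockwise.
Total clockwise load moment = 1472 N·m.
The cable tension T acts at 4.6 m; only its component perpendicular to the boom, T sinθ, produces torque. sin 26.4° = 0.4446.
Setting net torque to zero: T × 4.6 × 0.4446 = 1472 → T = 1472 / 2.045 = 720 N.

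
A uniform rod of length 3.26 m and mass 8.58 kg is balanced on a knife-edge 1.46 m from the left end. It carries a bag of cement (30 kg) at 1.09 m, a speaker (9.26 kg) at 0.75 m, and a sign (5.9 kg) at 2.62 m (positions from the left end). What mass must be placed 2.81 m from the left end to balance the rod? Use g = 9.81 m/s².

m ≈ 6.94 kg

About the knife-edge (at 1.46 m from the left end):
Beam weight: 8.58 × 9.81 = 84.17 N down at 1.63 m → arm 0.17 m, τ = 84.17 × 0.17 = 14.31 N·m clockwise.
Bag of cement: 30 × 9.81 = 294.3 N down at 1.09 m → arm 0.37 m, τ = 294.3 × 0.37 = 108.9 N·m counterclockwise.
Speaker: 9.26 × 9.81 = 90.84 N down at 0.75 m → arm 0.71 m, τ = 90.84 × 0.71 = 64.5 N·m counterclockwise.
Sign: 5.9 × 9.81 = 57.88 N down at 2.62 m → arm 1.16 m, τ = 57.88 × 1.16 = 67.14 N·m clockwise.
Net moment of known loads = 91.95 N·m counterclockwise.
An unknown mass m at 2.81 m has arm 1.35 m; its moment is m·g·1.35 clockwise.
Balancing moments: m × 9.81 × 1.35 = 91.95, giving m = 91.95 / (9.81 × 1.35) = 6.94 kg.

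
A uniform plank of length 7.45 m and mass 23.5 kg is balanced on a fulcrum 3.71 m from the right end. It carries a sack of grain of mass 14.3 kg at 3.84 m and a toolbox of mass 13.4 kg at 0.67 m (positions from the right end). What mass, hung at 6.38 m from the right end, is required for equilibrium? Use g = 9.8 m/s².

m ≈ 14.4 kg

Taking torques about the fulcrum (at 3.71 m from the right end):
Beam weight: 23.5 × 9.8 = 230.3 N down at 3.725 m → arm 0.015 m, τ = 230.3 × 0.015 = 3.454 N·m counterclockwise.
Sack of grain: 14.3 × 9.8 = 140.1 N down at 3.84 m → arm 0.13 m, τ = 140.1 × 0.13 = 18.21 N·m counterclockwise.
Toolbox: 13.4 × 9.8 = 131.3 N down at 0.67 m → arm 3.04 m, τ = 131.3 × 3.04 = 399.2 N·m clockwise.
Net moment of known loads = 377.5 N·m clockwise.
An unknown mass m at 6.38 m has arm 2.67 m; its moment is m·g·2.67 counterclockwise.
Balancing moments: m × 9.8 × 2.67 = 377.5, giving m = 377.5 / (9.8 × 2.67) = 14.4 kg.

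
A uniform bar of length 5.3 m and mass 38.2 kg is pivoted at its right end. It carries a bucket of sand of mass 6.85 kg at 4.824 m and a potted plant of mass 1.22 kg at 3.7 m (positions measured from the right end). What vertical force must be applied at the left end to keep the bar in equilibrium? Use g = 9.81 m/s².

F ≈ 257 N

Choose the right end as the axis so the unknown pivot reaction has zero arm there.
Beam weight: 38.2 × 9.81 = 374.7 N down at 2.65 m → arm 2.65 m, τ = 374.7 × 2.65 = 993 N·m counterclockwise.
Bucket of sand: 6.85 × 9.81 = 67.2 N down at 4.824 m → arm 4.824 m, τ = 67.2 × 4.824 = 324.2 N·m counterclockwise.
Potted plant: 1.22 × 9.81 = 11.97 N down at 3.7 m → arm 3.7 m, τ = 11.97 × 3.7 = 44.29 N·m counterclockwise.
Net moment of the loads = 1361 N·m counterclockwise.
The upward force F acts at the left end, arm 5.3 m, giving F × 5.3 clockwise.
Setting net torque to zero: F × 5.3 = 1361 → F = 1361 / 5.3 = 257 N.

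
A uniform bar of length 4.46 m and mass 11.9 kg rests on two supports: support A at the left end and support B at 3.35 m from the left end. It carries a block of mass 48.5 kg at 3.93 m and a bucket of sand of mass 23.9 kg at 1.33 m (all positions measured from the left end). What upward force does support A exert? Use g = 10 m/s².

Taking torques about support B:
Beam weight: 11.9 × 10 = 119 N down at 2.23 m → arm 1.12 m, τ = 119 × 1.12 = 133.3 N·m counterclockwise.
Block: 48.5 × 10 = 485 N down at 3.93 m → arm 0.58 m, τ = 485 × 0.58 = 281.3 N·m clockwise.
Bucket of sand: 23.9 × 10 = 239 N down at 1.33 m → arm 2.02 m, τ = 239 × 2.02 = 482.8 N·m counterclockwise.
Net load moment about support B = 334.8 N·m counterclockwise.
Reaction R at support A is upward at 0 m, arm 3.35 m → moment R × 3.35 clockwise.
Setting net torque to zero: R × 3.35 = 334.8 → R = 99.9 N.

R_A ≈ 99.9 N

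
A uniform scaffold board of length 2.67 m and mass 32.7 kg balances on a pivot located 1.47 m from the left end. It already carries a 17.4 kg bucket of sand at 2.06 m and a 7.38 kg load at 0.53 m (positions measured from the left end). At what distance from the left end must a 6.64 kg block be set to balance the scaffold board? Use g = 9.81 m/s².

About the pivot (at 1.47 m from the left end):
Beam weight: 32.7 × 9.81 = 320.8 N down at 1.335 m → arm 0.135 m, τ = 320.8 × 0.135 = 43.31 N·m counterclockwise.
Bucket of sand: 17.4 × 9.81 = 170.7 N down at 2.06 m → arm 0.59 m, τ = 170.7 × 0.59 = 100.7 N·m clockwise.
Load: 7.38 × 9.81 = 72.4 N down at 0.53 m → arm 0.94 m, τ = 72.4 × 0.94 = 68.06 N·m counterclockwise.
Net moment of existing loads = 10.67 N·m counterclockwise.
The block weighs 6.64 × 9.81 = 65.14 N and must supply an equal clockwise moment, so its lever arm about the pivot is 10.67 / 65.14 = 0.164 m.
That puts it at 1.47 + 0.164 = 1.63 m from the left end.

x ≈ 1.63 m from the left end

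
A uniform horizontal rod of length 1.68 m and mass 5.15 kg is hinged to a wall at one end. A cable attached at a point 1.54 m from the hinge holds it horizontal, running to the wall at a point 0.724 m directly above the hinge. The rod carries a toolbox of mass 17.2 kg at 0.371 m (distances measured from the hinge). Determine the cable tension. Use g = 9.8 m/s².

T ≈ 160 N

Sum moments about the hinge (the unknown hinge reaction has zero arm there).
Beam weight: 5.15 × 9.8 = 50.47 N down at 0.84 m → arm 0.84 m, τ = 50.47 × 0.84 = 42.39 N·m clockwise.
Toolbox: 17.2 × 9.8 = 168.6 N down at 0.371 m → arm 0.371 m, τ = 168.6 × 0.371 = 62.55 N·m clockwise.
Total clockwise load moment = 104.9 N·m.
The cable tension T acts at 1.54 m; only its component perpendicular to the rod, T sinθ, produces torque. sinθ = h/√(h²+d²) = 0.724/√(0.724²+1.54²) = 0.4255.
Balancing moments: T × 1.54 × 0.4255 = 104.9, giving T = 104.9 / 0.6553 = 160 N.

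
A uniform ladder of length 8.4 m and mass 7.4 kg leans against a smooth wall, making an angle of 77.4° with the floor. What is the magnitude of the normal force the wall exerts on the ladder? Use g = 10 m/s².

Take moments about the foot of the ladder.
Ladder weight 7.4×10 = 74 N acts at 4.2 m along the ladder; its horizontal arm is 4.2·cos77.4° = 0.9162 m → τ = 67.8 N·m clockwise.
Wall normal N acts horizontally at the top; its moment arm is the height L sinθ = 8.4·sin77.4° = 8.198 m, counterclockwise.
Setting net torque to zero: N × 8.198 = 67.8 → N = 8.27 N.

N_wall ≈ 8.27 N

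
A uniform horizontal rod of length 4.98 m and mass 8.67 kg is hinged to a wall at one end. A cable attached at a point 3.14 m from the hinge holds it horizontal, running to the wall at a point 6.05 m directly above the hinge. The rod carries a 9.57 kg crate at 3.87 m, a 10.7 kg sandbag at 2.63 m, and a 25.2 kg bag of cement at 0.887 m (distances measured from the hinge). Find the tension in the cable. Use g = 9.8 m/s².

T ≈ 384 N

Sum moments about the hinge (the unknown hinge reaction has zero arm there).
Beam weight: 8.67 × 9.8 = 84.97 N down at 2.49 m → arm 2.49 m, τ = 84.97 × 2.49 = 211.6 N·m clockwise.
Crate: 9.57 × 9.8 = 93.79 N down at 3.87 m → arm 3.87 m, τ = 93.79 × 3.87 = 363 N·m clockwise.
Sandbag: 10.7 × 9.8 = 104.9 N down at 2.63 m → arm 2.63 m, τ = 104.9 × 2.63 = 275.9 N·m clockwise.
Bag of cement: 25.2 × 9.8 = 247 N down at 0.887 m → arm 0.887 m, τ = 247 × 0.887 = 219.1 N·m clockwise.
Total clockwise load moment = 1070 N·m.
The cable tension T acts at 3.14 m; only its component perpendicular to the rod, T sinθ, produces torque. sinθ = h/√(h²+d²) = 6.05/√(6.05²+3.14²) = 0.8876.
Setting net torque to zero: T × 3.14 × 0.8876 = 1070 → T = 1070 / 2.787 = 384 N.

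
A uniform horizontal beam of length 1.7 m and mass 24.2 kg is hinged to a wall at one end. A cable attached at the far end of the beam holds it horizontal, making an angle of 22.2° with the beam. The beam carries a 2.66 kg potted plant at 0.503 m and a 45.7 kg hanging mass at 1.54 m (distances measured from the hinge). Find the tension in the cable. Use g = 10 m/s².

About the hinge:
Beam weight: 24.2 × 10 = 242 N down at 0.85 m → arm 0.85 m, τ = 242 × 0.85 = 205.7 N·m clockwise.
Potted plant: 2.66 × 10 = 26.6 N down at 0.503 m → arm 0.503 m, τ = 26.6 × 0.503 = 13.38 N·m clockwise.
Hanging mass: 45.7 × 10 = 457 N down at 1.54 m → arm 1.54 m, τ = 457 × 1.54 = 703.8 N·m clockwise.
Total clockwise load moment = 922.9 N·m.
The cable tension T acts at 1.7 m; only its component perpendicular to the beam, T sinθ, produces torque. sin 22.2° = 0.3778.
For rotational equilibrium, T × 1.7 × 0.3778 = 922.9, so T = 922.9 / 0.6423 = 1440 N.

T ≈ 1440 N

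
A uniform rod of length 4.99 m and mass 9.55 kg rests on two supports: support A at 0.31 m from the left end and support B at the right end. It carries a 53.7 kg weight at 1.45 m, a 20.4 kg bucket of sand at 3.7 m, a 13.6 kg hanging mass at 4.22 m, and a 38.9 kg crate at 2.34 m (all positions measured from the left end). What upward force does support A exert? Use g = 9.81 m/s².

Choose support B as the axis so its reaction then has zero moment arm.
Beam weight: 9.55 × 9.81 = 93.69 N down at 2.495 m → arm 2.495 m, τ = 93.69 × 2.495 = 233.8 N·m counterclockwise.
Weight: 53.7 × 9.81 = 526.8 N down at 1.45 m → arm 3.54 m, τ = 526.8 × 3.54 = 1865 N·m counterclockwise.
Bucket of sand: 20.4 × 9.81 = 200.1 N down at 3.7 m → arm 1.29 m, τ = 200.1 × 1.29 = 258.1 N·m counterclockwise.
Hanging mass: 13.6 × 9.81 = 133.4 N down at 4.22 m → arm 0.77 m, τ = 133.4 × 0.77 = 102.7 N·m counterclockwise.
Crate: 38.9 × 9.81 = 381.6 N down at 2.34 m → arm 2.65 m, τ = 381.6 × 2.65 = 1011 N·m counterclockwise.
Net load moment about support B = 3471 N·m counterclockwise.
Reaction R at support A is upward at 0.31 m, arm 4.68 m → moment R × 4.68 clockwise.
Setting net torque to zero: R × 4.68 = 3471 → R = 742 N.

R_A ≈ 742 N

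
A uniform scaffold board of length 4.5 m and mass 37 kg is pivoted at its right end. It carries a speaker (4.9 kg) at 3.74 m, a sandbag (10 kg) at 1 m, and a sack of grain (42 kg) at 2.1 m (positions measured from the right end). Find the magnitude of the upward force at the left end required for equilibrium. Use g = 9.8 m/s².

F ≈ 435 N

Taking torques about the right end:
Beam weight: 37 × 9.8 = 362.6 N down at 2.25 m → arm 2.25 m, τ = 362.6 × 2.25 = 815.9 N·m counterclockwise.
Speaker: 4.9 × 9.8 = 48.02 N down at 3.74 m → arm 3.74 m, τ = 48.02 × 3.74 = 179.6 N·m counterclockwise.
Sandbag: 10 × 9.8 = 98 N down at 1 m → arm 1 m, τ = 98 × 1 = 98 N·m counterclockwise.
Sack of grain: 42 × 9.8 = 411.6 N down at 2.1 m → arm 2.1 m, τ = 411.6 × 2.1 = 864.4 N·m counterclockwise.
Net moment of the loads = 1958 N·m counterclockwise.
The upward force F acts at the left end, arm 4.5 m, giving F × 4.5 clockwise.
Στ = 0 ⇒ F × 4.5 = 1958 ⇒ F = 1958 / 4.5 = 435 N.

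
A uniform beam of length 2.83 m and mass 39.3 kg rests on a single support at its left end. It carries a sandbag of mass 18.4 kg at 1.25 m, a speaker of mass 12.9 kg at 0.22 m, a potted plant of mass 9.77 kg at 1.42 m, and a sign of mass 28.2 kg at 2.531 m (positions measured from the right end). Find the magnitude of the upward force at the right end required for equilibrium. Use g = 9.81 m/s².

F ≈ 487 N

Sum moments about the left end (the unknown pivot reaction has zero arm there).
Beam weight: 39.3 × 9.81 = 385.5 N down at 1.415 m → arm 1.415 m, τ = 385.5 × 1.415 = 545.5 N·m clockwise.
Sandbag: 18.4 × 9.81 = 180.5 N down at 1.25 m → arm 1.58 m, τ = 180.5 × 1.58 = 285.2 N·m clockwise.
Speaker: 12.9 × 9.81 = 126.5 N down at 0.22 m → arm 2.61 m, τ = 126.5 × 2.61 = 330.2 N·m clockwise.
Potted plant: 9.77 × 9.81 = 95.84 N down at 1.42 m → arm 1.41 m, τ = 95.84 × 1.41 = 135.1 N·m clockwise.
Sign: 28.2 × 9.81 = 276.6 N down at 2.531 m → arm 0.299 m, τ = 276.6 × 0.299 = 82.7 N·m clockwise.
Net moment of the loads = 1379 N·m clockwise.
The upward force F acts at the right end, arm 2.83 m, giving F × 2.83 counterclockwise.
Balancing moments: F × 2.83 = 1379, giving F = 1379 / 2.83 = 487 N.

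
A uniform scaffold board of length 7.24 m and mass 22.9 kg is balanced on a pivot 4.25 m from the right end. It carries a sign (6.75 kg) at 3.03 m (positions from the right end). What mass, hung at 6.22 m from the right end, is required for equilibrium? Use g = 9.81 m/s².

Sum moments about the pivot (at 4.25 m from the right end) (the support reaction has zero arm there).
Beam weight: 22.9 × 9.81 = 224.6 N down at 3.62 m → arm 0.63 m, τ = 224.6 × 0.63 = 141.5 N·m clockwise.
Sign: 6.75 × 9.81 = 66.22 N down at 3.03 m → arm 1.22 m, τ = 66.22 × 1.22 = 80.79 N·m clockwise.
Net moment of known loads = 222.3 N·m clockwise.
An unknown mass m at 6.22 m has arm 1.97 m; its moment is m·g·1.97 counterclockwise.
Στ = 0 ⇒ m × 9.81 × 1.97 = 222.3 ⇒ m = 222.3 / (9.81 × 1.97) = 11.5 kg.

m ≈ 11.5 kg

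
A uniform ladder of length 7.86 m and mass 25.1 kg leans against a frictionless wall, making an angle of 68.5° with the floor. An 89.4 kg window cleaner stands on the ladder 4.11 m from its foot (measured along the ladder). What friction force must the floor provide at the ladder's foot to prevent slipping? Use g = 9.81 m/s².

f ≈ 229 N

Sum moments about the foot of the ladder (the floor normal and friction both act there and drop out).
Ladder weight 25.1×9.81 = 246.2 N acts at 3.93 m along the ladder; its horizontal arm is 3.93·cos68.5° = 1.44 m → τ = 354.5 N·m clockwise.
Window cleaner: 89.4×9.81 = 877 N at 4.11 m → arm 1.506 m → τ = 1321 N·m clockwise.
Wall normal N acts horizontally at the top; its moment arm is the height L sinθ = 7.86·sin68.5° = 7.313 m, counterclockwise.
Στ = 0 ⇒ N × 7.313 = 1676 ⇒ N = 229 N.
ΣFx = 0: friction at the foot balances the wall's push, so f = N_wall = 229 N.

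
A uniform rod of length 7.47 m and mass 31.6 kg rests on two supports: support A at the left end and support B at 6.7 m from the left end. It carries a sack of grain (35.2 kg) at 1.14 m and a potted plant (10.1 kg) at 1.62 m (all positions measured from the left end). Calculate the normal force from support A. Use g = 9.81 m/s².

R_A ≈ 499 N

Take moments about support B.
Beam weight: 31.6 × 9.81 = 310 N down at 3.735 m → arm 2.965 m, τ = 310 × 2.965 = 919.1 N·m counterclockwise.
Sack of grain: 35.2 × 9.81 = 345.3 N down at 1.14 m → arm 5.56 m, τ = 345.3 × 5.56 = 1920 N·m counterclockwise.
Potted plant: 10.1 × 9.81 = 99.08 N down at 1.62 m → arm 5.08 m, τ = 99.08 × 5.08 = 503.3 N·m counterclockwise.
Net load moment about support B = 3342 N·m counterclockwise.
Reaction R at support A is upward at 0 m, arm 6.7 m → moment R × 6.7 clockwise.
For rotational equilibrium, R × 6.7 = 3342, so R = 499 N.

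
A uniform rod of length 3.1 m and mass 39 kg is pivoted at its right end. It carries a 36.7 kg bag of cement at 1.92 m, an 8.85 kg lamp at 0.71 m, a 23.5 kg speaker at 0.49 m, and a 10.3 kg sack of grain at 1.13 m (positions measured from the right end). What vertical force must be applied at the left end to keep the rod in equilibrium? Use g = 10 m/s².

Choose the right end as the axis so the unknown pivot reaction has zero arm there.
Beam weight: 39 × 10 = 390 N down at 1.55 m → arm 1.55 m, τ = 390 × 1.55 = 604.5 N·m counterclockwise.
Bag of cement: 36.7 × 10 = 367 N down at 1.92 m → arm 1.92 m, τ = 367 × 1.92 = 704.6 N·m counterclockwise.
Lamp: 8.85 × 10 = 88.5 N down at 0.71 m → arm 0.71 m, τ = 88.5 × 0.71 = 62.83 N·m counterclockwise.
Speaker: 23.5 × 10 = 235 N down at 0.49 m → arm 0.49 m, τ = 235 × 0.49 = 115.1 N·m counterclockwise.
Sack of grain: 10.3 × 10 = 103 N down at 1.13 m → arm 1.13 m, τ = 103 × 1.13 = 116.4 N·m counterclockwise.
Net moment of the loads = 1603 N·m counterclockwise.
The upward force F acts at the left end, arm 3.1 m, giving F × 3.1 clockwise.
Setting net torque to zero: F × 3.1 = 1603 → F = 1603 / 3.1 = 517 N.

F ≈ 517 N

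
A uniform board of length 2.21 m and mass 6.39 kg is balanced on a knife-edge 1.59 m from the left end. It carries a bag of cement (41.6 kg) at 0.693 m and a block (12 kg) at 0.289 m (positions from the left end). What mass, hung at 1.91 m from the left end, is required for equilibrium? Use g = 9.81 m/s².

Taking torques about the knife-edge (at 1.59 m from the left end):
Beam weight: 6.39 × 9.81 = 62.69 N down at 1.105 m → arm 0.485 m, τ = 62.69 × 0.485 = 30.4 N·m counterclockwise.
Bag of cement: 41.6 × 9.81 = 408.1 N down at 0.693 m → arm 0.897 m, τ = 408.1 × 0.897 = 366.1 N·m counterclockwise.
Block: 12 × 9.81 = 117.7 N down at 0.289 m → arm 1.301 m, τ = 117.7 × 1.301 = 153.1 N·m counterclockwise.
Net moment of known loads = 549.6 N·m counterclockwise.
An unknown mass m at 1.91 m has arm 0.32 m; its moment is m·g·0.32 clockwise.
Setting net torque to zero: m × 9.81 × 0.32 = 549.6 → m = 549.6 / (9.81 × 0.32) = 175 kg.

m ≈ 175 kg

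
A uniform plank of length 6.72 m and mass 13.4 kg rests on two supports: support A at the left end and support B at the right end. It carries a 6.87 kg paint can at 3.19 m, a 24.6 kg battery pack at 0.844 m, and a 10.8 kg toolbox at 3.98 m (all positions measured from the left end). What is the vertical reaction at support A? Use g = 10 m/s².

R_A ≈ 362 N

About support B:
Beam weight: 13.4 × 10 = 134 N down at 3.36 m → arm 3.36 m, τ = 134 × 3.36 = 450.2 N·m counterclockwise.
Paint can: 6.87 × 10 = 68.7 N down at 3.19 m → arm 3.53 m, τ = 68.7 × 3.53 = 242.5 N·m counterclockwise.
Battery pack: 24.6 × 10 = 246 N down at 0.844 m → arm 5.876 m, τ = 246 × 5.876 = 1445 N·m counterclockwise.
Toolbox: 10.8 × 10 = 108 N down at 3.98 m → arm 2.74 m, τ = 108 × 2.74 = 295.9 N·m counterclockwise.
Net load moment about support B = 2434 N·m counterclockwise.
Reaction R at support A is upward at 0 m, arm 6.72 m → moment R × 6.72 clockwise.
For rotational equilibrium, R × 6.72 = 2434, so R = 362 N.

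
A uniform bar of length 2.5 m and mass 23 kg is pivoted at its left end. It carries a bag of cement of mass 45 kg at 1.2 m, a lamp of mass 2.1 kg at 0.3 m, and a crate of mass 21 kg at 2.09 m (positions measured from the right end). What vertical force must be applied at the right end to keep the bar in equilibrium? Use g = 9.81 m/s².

F ≈ 394 N

Sum moments about the left end (the unknown pivot reaction has zero arm there).
Beam weight: 23 × 9.81 = 225.6 N down at 1.25 m → arm 1.25 m, τ = 225.6 × 1.25 = 282 N·m clockwise.
Bag of cement: 45 × 9.81 = 441.5 N down at 1.2 m → arm 1.3 m, τ = 441.5 × 1.3 = 574 N·m clockwise.
Lamp: 2.1 × 9.81 = 20.6 N down at 0.3 m → arm 2.2 m, τ = 20.6 × 2.2 = 45.32 N·m clockwise.
Crate: 21 × 9.81 = 206 N down at 2.09 m → arm 0.41 m, τ = 206 × 0.41 = 84.46 N·m clockwise.
Net moment of the loads = 985.8 N·m clockwise.
The upward force F acts at the right end, arm 2.5 m, giving F × 2.5 counterclockwise.
Setting net torque to zero: F × 2.5 = 985.8 → F = 985.8 / 2.5 = 394 N.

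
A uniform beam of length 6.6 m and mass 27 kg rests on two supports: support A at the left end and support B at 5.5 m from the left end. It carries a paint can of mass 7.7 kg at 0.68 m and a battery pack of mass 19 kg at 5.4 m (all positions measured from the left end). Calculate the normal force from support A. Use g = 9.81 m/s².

Take moments about support B.
Beam weight: 27 × 9.81 = 264.9 N down at 3.3 m → arm 2.2 m, τ = 264.9 × 2.2 = 582.8 N·m counterclockwise.
Paint can: 7.7 × 9.81 = 75.54 N down at 0.68 m → arm 4.82 m, τ = 75.54 × 4.82 = 364.1 N·m counterclockwise.
Battery pack: 19 × 9.81 = 186.4 N down at 5.4 m → arm 0.1 m, τ = 186.4 × 0.1 = 18.64 N·m counterclockwise.
Net load moment about support B = 965.5 N·m counterclockwise.
Reaction R at support A is upward at 0 m, arm 5.5 m → moment R × 5.5 clockwise.
Στ = 0 ⇒ R × 5.5 = 965.5 ⇒ R = 176 N.

R_A ≈ 176 N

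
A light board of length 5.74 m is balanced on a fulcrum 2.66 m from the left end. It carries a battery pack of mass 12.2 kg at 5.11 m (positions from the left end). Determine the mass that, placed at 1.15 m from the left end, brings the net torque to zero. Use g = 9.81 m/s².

m ≈ 19.8 kg

Choose the fulcrum (at 2.66 m from the left end) as the axis so the support reaction has zero arm there.
Battery pack: 12.2 × 9.81 = 119.7 N down at 5.11 m → arm 2.45 m, τ = 119.7 × 2.45 = 293.3 N·m clockwise.
Net moment of known loads = 293.3 N·m clockwise.
An unknown mass m at 1.15 m has arm 1.51 m; its moment is m·g·1.51 counterclockwise.
Balancing moments: m × 9.81 × 1.51 = 293.3, giving m = 293.3 / (9.81 × 1.51) = 19.8 kg.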